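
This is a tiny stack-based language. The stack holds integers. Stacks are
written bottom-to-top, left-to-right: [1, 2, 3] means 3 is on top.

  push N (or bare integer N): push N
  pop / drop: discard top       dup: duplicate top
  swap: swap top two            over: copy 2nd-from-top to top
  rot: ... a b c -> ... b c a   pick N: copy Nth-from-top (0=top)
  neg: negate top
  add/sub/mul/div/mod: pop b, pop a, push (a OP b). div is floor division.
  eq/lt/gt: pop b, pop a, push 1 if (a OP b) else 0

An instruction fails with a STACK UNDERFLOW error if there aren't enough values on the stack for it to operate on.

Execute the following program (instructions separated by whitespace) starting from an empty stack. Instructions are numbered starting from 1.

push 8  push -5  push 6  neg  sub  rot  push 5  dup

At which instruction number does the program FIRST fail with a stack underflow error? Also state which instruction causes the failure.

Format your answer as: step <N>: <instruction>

Answer: step 6: rot

Derivation:
Step 1 ('push 8'): stack = [8], depth = 1
Step 2 ('push -5'): stack = [8, -5], depth = 2
Step 3 ('push 6'): stack = [8, -5, 6], depth = 3
Step 4 ('neg'): stack = [8, -5, -6], depth = 3
Step 5 ('sub'): stack = [8, 1], depth = 2
Step 6 ('rot'): needs 3 value(s) but depth is 2 — STACK UNDERFLOW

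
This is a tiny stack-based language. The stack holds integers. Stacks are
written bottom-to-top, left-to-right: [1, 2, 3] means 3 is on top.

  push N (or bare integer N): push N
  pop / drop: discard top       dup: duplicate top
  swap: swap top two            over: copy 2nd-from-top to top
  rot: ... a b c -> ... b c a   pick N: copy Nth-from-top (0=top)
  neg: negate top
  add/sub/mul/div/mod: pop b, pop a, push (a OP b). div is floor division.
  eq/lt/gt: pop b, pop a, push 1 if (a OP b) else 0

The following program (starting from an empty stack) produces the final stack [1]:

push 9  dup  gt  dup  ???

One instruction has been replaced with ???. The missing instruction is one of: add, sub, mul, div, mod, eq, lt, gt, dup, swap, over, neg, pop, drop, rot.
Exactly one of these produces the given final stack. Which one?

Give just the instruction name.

Answer: eq

Derivation:
Stack before ???: [0, 0]
Stack after ???:  [1]
The instruction that transforms [0, 0] -> [1] is: eq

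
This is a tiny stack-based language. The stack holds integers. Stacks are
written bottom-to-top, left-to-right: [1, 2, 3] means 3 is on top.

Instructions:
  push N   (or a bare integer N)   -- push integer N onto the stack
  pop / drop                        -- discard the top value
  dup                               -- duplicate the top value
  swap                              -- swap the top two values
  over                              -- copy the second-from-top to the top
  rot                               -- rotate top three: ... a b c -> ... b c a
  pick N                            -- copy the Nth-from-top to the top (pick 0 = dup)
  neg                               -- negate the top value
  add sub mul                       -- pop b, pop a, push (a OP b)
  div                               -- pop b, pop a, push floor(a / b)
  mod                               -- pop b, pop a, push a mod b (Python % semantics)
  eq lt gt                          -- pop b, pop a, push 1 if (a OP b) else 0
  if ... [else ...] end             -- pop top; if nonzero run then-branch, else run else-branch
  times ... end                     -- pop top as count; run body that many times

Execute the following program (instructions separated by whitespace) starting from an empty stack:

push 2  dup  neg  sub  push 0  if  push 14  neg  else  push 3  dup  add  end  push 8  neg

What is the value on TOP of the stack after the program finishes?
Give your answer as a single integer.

Answer: -8

Derivation:
After 'push 2': [2]
After 'dup': [2, 2]
After 'neg': [2, -2]
After 'sub': [4]
After 'push 0': [4, 0]
After 'if': [4]
After 'push 3': [4, 3]
After 'dup': [4, 3, 3]
After 'add': [4, 6]
After 'push 8': [4, 6, 8]
After 'neg': [4, 6, -8]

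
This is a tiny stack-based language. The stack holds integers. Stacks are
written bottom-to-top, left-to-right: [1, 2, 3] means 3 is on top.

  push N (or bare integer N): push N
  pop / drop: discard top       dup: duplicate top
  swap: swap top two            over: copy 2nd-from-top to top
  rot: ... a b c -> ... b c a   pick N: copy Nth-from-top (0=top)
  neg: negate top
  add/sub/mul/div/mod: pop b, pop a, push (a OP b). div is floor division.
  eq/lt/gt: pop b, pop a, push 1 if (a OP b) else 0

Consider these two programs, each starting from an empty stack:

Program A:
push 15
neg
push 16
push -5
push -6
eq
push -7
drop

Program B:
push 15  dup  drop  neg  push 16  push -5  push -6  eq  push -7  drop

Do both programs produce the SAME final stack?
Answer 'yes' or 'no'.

Answer: yes

Derivation:
Program A trace:
  After 'push 15': [15]
  After 'neg': [-15]
  After 'push 16': [-15, 16]
  After 'push -5': [-15, 16, -5]
  After 'push -6': [-15, 16, -5, -6]
  After 'eq': [-15, 16, 0]
  After 'push -7': [-15, 16, 0, -7]
  After 'drop': [-15, 16, 0]
Program A final stack: [-15, 16, 0]

Program B trace:
  After 'push 15': [15]
  After 'dup': [15, 15]
  After 'drop': [15]
  After 'neg': [-15]
  After 'push 16': [-15, 16]
  After 'push -5': [-15, 16, -5]
  After 'push -6': [-15, 16, -5, -6]
  After 'eq': [-15, 16, 0]
  After 'push -7': [-15, 16, 0, -7]
  After 'drop': [-15, 16, 0]
Program B final stack: [-15, 16, 0]
Same: yes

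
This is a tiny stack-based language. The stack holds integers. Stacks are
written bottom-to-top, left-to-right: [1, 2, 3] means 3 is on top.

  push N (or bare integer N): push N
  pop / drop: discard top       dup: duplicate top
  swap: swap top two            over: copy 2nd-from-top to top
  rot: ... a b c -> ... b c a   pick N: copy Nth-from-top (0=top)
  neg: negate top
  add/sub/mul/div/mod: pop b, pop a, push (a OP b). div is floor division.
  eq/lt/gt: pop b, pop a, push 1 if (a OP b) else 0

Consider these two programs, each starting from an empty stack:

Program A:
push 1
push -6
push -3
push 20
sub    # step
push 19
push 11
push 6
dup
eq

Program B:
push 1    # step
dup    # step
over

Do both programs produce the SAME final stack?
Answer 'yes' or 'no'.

Answer: no

Derivation:
Program A trace:
  After 'push 1': [1]
  After 'push -6': [1, -6]
  After 'push -3': [1, -6, -3]
  After 'push 20': [1, -6, -3, 20]
  After 'sub': [1, -6, -23]
  After 'push 19': [1, -6, -23, 19]
  After 'push 11': [1, -6, -23, 19, 11]
  After 'push 6': [1, -6, -23, 19, 11, 6]
  After 'dup': [1, -6, -23, 19, 11, 6, 6]
  After 'eq': [1, -6, -23, 19, 11, 1]
Program A final stack: [1, -6, -23, 19, 11, 1]

Program B trace:
  After 'push 1': [1]
  After 'dup': [1, 1]
  After 'over': [1, 1, 1]
Program B final stack: [1, 1, 1]
Same: no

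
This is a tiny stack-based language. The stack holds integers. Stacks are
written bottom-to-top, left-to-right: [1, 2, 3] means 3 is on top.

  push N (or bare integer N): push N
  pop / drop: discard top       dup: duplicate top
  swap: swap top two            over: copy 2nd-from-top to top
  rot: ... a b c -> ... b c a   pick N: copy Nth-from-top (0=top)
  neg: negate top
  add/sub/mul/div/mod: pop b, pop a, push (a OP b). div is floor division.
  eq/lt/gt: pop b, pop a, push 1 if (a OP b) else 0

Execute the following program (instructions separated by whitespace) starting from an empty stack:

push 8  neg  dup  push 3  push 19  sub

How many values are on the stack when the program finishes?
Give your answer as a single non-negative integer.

After 'push 8': stack = [8] (depth 1)
After 'neg': stack = [-8] (depth 1)
After 'dup': stack = [-8, -8] (depth 2)
After 'push 3': stack = [-8, -8, 3] (depth 3)
After 'push 19': stack = [-8, -8, 3, 19] (depth 4)
After 'sub': stack = [-8, -8, -16] (depth 3)

Answer: 3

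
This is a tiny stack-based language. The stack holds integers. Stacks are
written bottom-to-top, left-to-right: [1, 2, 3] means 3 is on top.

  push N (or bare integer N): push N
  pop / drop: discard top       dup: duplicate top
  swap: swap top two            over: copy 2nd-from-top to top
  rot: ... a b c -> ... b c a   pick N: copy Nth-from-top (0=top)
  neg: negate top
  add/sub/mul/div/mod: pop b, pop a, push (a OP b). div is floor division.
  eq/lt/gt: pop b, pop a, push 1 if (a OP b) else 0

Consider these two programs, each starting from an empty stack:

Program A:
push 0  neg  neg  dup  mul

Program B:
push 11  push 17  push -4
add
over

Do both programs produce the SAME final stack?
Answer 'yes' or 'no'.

Program A trace:
  After 'push 0': [0]
  After 'neg': [0]
  After 'neg': [0]
  After 'dup': [0, 0]
  After 'mul': [0]
Program A final stack: [0]

Program B trace:
  After 'push 11': [11]
  After 'push 17': [11, 17]
  After 'push -4': [11, 17, -4]
  After 'add': [11, 13]
  After 'over': [11, 13, 11]
Program B final stack: [11, 13, 11]
Same: no

Answer: no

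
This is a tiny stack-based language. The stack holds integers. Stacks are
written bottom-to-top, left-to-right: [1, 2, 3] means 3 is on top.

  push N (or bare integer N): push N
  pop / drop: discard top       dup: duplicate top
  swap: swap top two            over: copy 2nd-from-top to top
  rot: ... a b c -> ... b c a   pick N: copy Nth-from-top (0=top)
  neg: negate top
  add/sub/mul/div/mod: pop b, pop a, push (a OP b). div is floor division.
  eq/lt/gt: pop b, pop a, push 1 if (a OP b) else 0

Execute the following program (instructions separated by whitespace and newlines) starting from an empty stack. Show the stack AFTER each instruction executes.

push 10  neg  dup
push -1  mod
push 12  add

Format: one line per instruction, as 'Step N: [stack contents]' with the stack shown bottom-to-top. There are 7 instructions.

Step 1: [10]
Step 2: [-10]
Step 3: [-10, -10]
Step 4: [-10, -10, -1]
Step 5: [-10, 0]
Step 6: [-10, 0, 12]
Step 7: [-10, 12]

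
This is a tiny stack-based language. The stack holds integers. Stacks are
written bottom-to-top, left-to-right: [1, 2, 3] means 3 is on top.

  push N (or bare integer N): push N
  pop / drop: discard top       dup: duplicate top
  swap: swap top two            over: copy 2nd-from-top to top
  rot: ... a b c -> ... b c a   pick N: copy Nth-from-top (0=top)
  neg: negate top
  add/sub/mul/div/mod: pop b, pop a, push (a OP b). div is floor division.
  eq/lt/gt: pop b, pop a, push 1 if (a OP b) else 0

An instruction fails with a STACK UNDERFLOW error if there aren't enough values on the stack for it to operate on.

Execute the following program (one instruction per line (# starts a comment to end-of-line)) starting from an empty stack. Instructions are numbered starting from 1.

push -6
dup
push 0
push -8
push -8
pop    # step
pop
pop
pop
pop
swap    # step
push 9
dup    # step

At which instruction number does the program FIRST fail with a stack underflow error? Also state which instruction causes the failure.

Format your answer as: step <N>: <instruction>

Step 1 ('push -6'): stack = [-6], depth = 1
Step 2 ('dup'): stack = [-6, -6], depth = 2
Step 3 ('push 0'): stack = [-6, -6, 0], depth = 3
Step 4 ('push -8'): stack = [-6, -6, 0, -8], depth = 4
Step 5 ('push -8'): stack = [-6, -6, 0, -8, -8], depth = 5
Step 6 ('pop'): stack = [-6, -6, 0, -8], depth = 4
Step 7 ('pop'): stack = [-6, -6, 0], depth = 3
Step 8 ('pop'): stack = [-6, -6], depth = 2
Step 9 ('pop'): stack = [-6], depth = 1
Step 10 ('pop'): stack = [], depth = 0
Step 11 ('swap'): needs 2 value(s) but depth is 0 — STACK UNDERFLOW

Answer: step 11: swap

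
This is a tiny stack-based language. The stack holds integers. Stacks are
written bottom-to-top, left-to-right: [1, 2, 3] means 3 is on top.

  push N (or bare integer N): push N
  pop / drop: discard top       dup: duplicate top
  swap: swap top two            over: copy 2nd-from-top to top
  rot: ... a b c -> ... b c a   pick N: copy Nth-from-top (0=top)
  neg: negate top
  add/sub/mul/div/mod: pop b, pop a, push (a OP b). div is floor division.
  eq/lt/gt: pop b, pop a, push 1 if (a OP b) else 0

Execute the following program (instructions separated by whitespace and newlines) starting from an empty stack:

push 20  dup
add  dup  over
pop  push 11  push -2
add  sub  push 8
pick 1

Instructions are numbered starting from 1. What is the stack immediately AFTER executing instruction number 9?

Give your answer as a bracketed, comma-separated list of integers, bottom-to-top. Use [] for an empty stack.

Step 1 ('push 20'): [20]
Step 2 ('dup'): [20, 20]
Step 3 ('add'): [40]
Step 4 ('dup'): [40, 40]
Step 5 ('over'): [40, 40, 40]
Step 6 ('pop'): [40, 40]
Step 7 ('push 11'): [40, 40, 11]
Step 8 ('push -2'): [40, 40, 11, -2]
Step 9 ('add'): [40, 40, 9]

Answer: [40, 40, 9]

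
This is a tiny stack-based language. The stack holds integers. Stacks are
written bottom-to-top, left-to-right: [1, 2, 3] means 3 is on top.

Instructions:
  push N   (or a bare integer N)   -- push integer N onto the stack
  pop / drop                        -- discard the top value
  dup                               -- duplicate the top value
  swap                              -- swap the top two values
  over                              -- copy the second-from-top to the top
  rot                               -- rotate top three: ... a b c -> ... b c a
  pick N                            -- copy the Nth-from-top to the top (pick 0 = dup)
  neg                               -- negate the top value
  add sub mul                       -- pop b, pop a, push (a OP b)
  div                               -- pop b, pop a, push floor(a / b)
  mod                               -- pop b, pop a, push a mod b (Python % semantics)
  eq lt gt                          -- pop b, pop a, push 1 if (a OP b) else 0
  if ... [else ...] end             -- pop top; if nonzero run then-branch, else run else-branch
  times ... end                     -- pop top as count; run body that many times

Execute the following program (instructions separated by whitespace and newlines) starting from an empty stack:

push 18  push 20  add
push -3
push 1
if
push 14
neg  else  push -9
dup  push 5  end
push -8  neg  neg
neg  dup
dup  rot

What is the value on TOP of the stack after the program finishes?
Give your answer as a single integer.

After 'push 18': [18]
After 'push 20': [18, 20]
After 'add': [38]
After 'push -3': [38, -3]
After 'push 1': [38, -3, 1]
After 'if': [38, -3]
After 'push 14': [38, -3, 14]
After 'neg': [38, -3, -14]
After 'push -8': [38, -3, -14, -8]
After 'neg': [38, -3, -14, 8]
After 'neg': [38, -3, -14, -8]
After 'neg': [38, -3, -14, 8]
After 'dup': [38, -3, -14, 8, 8]
After 'dup': [38, -3, -14, 8, 8, 8]
After 'rot': [38, -3, -14, 8, 8, 8]

Answer: 8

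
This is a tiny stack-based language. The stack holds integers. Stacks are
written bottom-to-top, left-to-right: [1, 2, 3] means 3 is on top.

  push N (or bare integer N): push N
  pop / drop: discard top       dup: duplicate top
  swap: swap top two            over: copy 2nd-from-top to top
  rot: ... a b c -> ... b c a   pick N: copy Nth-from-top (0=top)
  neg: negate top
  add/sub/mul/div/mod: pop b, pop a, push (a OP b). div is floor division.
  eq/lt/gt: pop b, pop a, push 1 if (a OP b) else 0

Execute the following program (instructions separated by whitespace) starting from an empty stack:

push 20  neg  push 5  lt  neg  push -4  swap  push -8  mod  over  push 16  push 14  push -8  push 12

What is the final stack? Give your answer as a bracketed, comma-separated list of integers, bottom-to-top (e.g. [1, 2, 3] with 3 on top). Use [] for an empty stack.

After 'push 20': [20]
After 'neg': [-20]
After 'push 5': [-20, 5]
After 'lt': [1]
After 'neg': [-1]
After 'push -4': [-1, -4]
After 'swap': [-4, -1]
After 'push -8': [-4, -1, -8]
After 'mod': [-4, -1]
After 'over': [-4, -1, -4]
After 'push 16': [-4, -1, -4, 16]
After 'push 14': [-4, -1, -4, 16, 14]
After 'push -8': [-4, -1, -4, 16, 14, -8]
After 'push 12': [-4, -1, -4, 16, 14, -8, 12]

Answer: [-4, -1, -4, 16, 14, -8, 12]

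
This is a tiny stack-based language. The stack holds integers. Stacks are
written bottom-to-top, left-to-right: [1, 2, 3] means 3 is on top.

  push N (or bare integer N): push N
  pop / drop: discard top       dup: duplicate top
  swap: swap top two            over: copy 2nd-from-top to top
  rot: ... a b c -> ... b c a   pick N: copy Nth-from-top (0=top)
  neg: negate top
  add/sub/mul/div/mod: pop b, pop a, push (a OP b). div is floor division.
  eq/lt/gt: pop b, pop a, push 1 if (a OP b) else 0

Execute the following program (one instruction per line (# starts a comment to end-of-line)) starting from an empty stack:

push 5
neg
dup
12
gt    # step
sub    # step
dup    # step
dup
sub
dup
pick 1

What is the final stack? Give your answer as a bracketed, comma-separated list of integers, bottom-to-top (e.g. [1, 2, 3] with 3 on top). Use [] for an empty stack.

Answer: [-5, 0, 0, 0]

Derivation:
After 'push 5': [5]
After 'neg': [-5]
After 'dup': [-5, -5]
After 'push 12': [-5, -5, 12]
After 'gt': [-5, 0]
After 'sub': [-5]
After 'dup': [-5, -5]
After 'dup': [-5, -5, -5]
After 'sub': [-5, 0]
After 'dup': [-5, 0, 0]
After 'pick 1': [-5, 0, 0, 0]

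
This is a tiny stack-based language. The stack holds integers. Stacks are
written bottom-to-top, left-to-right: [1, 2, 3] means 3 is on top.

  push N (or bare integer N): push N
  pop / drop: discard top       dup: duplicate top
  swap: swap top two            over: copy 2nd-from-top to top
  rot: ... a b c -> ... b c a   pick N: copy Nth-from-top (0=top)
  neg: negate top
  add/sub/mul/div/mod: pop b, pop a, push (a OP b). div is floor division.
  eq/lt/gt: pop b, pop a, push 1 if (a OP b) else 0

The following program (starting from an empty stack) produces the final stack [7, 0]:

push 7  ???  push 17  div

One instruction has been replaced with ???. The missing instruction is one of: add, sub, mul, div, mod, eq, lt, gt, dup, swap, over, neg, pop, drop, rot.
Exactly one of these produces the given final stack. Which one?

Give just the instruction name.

Stack before ???: [7]
Stack after ???:  [7, 7]
The instruction that transforms [7] -> [7, 7] is: dup

Answer: dup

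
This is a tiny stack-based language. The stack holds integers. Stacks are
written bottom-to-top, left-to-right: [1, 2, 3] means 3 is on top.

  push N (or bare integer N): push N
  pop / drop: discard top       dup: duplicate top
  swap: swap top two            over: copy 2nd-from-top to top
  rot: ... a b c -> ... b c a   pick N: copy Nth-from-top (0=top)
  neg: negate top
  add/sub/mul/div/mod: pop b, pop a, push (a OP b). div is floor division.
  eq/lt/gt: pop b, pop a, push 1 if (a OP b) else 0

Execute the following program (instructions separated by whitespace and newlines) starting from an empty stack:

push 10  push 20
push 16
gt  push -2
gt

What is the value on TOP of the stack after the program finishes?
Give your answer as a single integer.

Answer: 1

Derivation:
After 'push 10': [10]
After 'push 20': [10, 20]
After 'push 16': [10, 20, 16]
After 'gt': [10, 1]
After 'push -2': [10, 1, -2]
After 'gt': [10, 1]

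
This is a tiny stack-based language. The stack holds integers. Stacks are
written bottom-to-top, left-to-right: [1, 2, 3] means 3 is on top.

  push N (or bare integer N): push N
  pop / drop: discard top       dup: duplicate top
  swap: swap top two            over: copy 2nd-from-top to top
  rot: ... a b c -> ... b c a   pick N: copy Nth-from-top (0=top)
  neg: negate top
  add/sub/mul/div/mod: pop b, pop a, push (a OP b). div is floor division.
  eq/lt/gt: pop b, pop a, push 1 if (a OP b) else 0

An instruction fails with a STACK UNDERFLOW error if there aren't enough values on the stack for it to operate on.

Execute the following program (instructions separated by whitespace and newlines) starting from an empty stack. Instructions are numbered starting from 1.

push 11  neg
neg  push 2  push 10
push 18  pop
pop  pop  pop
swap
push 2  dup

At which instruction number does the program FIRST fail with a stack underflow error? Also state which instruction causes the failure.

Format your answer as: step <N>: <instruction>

Answer: step 11: swap

Derivation:
Step 1 ('push 11'): stack = [11], depth = 1
Step 2 ('neg'): stack = [-11], depth = 1
Step 3 ('neg'): stack = [11], depth = 1
Step 4 ('push 2'): stack = [11, 2], depth = 2
Step 5 ('push 10'): stack = [11, 2, 10], depth = 3
Step 6 ('push 18'): stack = [11, 2, 10, 18], depth = 4
Step 7 ('pop'): stack = [11, 2, 10], depth = 3
Step 8 ('pop'): stack = [11, 2], depth = 2
Step 9 ('pop'): stack = [11], depth = 1
Step 10 ('pop'): stack = [], depth = 0
Step 11 ('swap'): needs 2 value(s) but depth is 0 — STACK UNDERFLOW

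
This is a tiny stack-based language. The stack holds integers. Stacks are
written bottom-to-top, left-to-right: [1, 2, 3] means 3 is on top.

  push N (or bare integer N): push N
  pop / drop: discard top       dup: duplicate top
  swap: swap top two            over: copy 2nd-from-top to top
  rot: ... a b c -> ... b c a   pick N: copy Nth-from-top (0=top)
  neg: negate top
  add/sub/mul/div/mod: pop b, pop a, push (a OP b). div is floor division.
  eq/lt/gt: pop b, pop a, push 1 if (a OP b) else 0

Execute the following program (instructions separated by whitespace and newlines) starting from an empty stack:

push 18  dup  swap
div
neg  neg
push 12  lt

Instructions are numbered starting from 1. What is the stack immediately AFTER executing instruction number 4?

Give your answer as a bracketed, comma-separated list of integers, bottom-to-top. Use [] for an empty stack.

Answer: [1]

Derivation:
Step 1 ('push 18'): [18]
Step 2 ('dup'): [18, 18]
Step 3 ('swap'): [18, 18]
Step 4 ('div'): [1]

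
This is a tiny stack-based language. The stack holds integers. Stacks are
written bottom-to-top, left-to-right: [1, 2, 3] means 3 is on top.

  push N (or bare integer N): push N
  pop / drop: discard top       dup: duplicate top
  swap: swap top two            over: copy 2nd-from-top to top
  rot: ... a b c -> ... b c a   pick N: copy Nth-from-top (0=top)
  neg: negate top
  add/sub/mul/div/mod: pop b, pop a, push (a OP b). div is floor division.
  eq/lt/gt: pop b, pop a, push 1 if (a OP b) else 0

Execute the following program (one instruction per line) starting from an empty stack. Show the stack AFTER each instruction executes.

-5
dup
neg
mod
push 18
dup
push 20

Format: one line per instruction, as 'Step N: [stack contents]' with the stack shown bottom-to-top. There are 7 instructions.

Step 1: [-5]
Step 2: [-5, -5]
Step 3: [-5, 5]
Step 4: [0]
Step 5: [0, 18]
Step 6: [0, 18, 18]
Step 7: [0, 18, 18, 20]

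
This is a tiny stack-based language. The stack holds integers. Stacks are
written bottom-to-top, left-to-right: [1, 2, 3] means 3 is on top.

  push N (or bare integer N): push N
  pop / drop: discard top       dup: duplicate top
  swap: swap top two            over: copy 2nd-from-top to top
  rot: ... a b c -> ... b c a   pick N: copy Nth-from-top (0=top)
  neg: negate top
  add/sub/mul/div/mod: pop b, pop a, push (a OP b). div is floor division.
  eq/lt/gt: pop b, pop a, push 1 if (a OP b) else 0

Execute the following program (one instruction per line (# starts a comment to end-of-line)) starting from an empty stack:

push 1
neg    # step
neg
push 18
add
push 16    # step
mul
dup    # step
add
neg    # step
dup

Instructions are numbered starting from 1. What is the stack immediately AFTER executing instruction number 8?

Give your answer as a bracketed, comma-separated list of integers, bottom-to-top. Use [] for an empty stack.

Step 1 ('push 1'): [1]
Step 2 ('neg'): [-1]
Step 3 ('neg'): [1]
Step 4 ('push 18'): [1, 18]
Step 5 ('add'): [19]
Step 6 ('push 16'): [19, 16]
Step 7 ('mul'): [304]
Step 8 ('dup'): [304, 304]

Answer: [304, 304]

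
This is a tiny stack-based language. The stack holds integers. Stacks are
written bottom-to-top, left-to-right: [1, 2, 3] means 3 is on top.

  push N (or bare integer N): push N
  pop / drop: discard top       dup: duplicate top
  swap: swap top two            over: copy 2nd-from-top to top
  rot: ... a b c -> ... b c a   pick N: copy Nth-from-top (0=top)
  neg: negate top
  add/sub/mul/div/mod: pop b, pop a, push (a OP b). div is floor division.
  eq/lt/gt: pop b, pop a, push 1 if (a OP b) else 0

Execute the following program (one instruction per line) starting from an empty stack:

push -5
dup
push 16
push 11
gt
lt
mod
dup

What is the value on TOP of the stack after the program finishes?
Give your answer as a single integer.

After 'push -5': [-5]
After 'dup': [-5, -5]
After 'push 16': [-5, -5, 16]
After 'push 11': [-5, -5, 16, 11]
After 'gt': [-5, -5, 1]
After 'lt': [-5, 1]
After 'mod': [0]
After 'dup': [0, 0]

Answer: 0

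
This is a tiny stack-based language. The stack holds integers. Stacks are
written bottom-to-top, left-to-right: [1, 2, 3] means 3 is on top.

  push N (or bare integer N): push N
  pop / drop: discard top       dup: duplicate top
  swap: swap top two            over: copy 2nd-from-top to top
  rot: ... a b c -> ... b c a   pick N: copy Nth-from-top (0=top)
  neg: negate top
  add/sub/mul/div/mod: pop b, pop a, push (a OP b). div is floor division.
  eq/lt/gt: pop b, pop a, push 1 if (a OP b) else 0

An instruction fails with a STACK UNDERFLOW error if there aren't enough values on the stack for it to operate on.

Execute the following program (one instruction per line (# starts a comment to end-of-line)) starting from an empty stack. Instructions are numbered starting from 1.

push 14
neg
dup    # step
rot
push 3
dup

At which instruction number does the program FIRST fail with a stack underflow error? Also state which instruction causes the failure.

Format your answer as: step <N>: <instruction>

Answer: step 4: rot

Derivation:
Step 1 ('push 14'): stack = [14], depth = 1
Step 2 ('neg'): stack = [-14], depth = 1
Step 3 ('dup'): stack = [-14, -14], depth = 2
Step 4 ('rot'): needs 3 value(s) but depth is 2 — STACK UNDERFLOW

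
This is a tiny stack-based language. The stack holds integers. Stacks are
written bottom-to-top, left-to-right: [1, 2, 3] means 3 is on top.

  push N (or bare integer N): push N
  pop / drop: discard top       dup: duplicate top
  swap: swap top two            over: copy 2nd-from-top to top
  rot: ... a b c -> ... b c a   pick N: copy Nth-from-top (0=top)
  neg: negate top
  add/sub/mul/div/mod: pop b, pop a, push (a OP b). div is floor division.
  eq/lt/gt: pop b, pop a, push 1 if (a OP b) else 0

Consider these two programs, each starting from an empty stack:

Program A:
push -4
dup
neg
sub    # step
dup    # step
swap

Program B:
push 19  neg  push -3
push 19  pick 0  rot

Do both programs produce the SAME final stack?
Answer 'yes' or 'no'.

Program A trace:
  After 'push -4': [-4]
  After 'dup': [-4, -4]
  After 'neg': [-4, 4]
  After 'sub': [-8]
  After 'dup': [-8, -8]
  After 'swap': [-8, -8]
Program A final stack: [-8, -8]

Program B trace:
  After 'push 19': [19]
  After 'neg': [-19]
  After 'push -3': [-19, -3]
  After 'push 19': [-19, -3, 19]
  After 'pick 0': [-19, -3, 19, 19]
  After 'rot': [-19, 19, 19, -3]
Program B final stack: [-19, 19, 19, -3]
Same: no

Answer: no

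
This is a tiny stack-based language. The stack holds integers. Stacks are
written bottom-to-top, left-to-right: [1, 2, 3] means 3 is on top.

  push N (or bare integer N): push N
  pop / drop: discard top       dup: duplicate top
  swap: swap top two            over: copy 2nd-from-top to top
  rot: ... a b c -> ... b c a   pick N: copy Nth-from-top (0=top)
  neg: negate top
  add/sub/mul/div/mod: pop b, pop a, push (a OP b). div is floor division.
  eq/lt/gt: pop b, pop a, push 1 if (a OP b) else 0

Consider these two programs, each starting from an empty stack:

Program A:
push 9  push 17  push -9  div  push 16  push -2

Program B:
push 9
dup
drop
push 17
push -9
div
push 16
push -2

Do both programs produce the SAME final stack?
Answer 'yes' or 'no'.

Program A trace:
  After 'push 9': [9]
  After 'push 17': [9, 17]
  After 'push -9': [9, 17, -9]
  After 'div': [9, -2]
  After 'push 16': [9, -2, 16]
  After 'push -2': [9, -2, 16, -2]
Program A final stack: [9, -2, 16, -2]

Program B trace:
  After 'push 9': [9]
  After 'dup': [9, 9]
  After 'drop': [9]
  After 'push 17': [9, 17]
  After 'push -9': [9, 17, -9]
  After 'div': [9, -2]
  After 'push 16': [9, -2, 16]
  After 'push -2': [9, -2, 16, -2]
Program B final stack: [9, -2, 16, -2]
Same: yes

Answer: yes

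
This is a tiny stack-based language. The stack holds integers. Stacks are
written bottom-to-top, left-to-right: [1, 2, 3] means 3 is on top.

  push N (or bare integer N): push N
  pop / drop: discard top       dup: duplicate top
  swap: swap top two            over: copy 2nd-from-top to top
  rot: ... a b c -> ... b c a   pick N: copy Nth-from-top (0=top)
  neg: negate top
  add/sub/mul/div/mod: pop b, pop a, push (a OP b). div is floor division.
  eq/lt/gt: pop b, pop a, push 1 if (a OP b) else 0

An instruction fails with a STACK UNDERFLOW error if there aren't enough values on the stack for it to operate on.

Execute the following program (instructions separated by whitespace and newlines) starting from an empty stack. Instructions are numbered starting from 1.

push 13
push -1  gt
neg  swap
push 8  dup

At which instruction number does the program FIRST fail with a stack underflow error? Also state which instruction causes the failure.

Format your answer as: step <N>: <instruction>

Answer: step 5: swap

Derivation:
Step 1 ('push 13'): stack = [13], depth = 1
Step 2 ('push -1'): stack = [13, -1], depth = 2
Step 3 ('gt'): stack = [1], depth = 1
Step 4 ('neg'): stack = [-1], depth = 1
Step 5 ('swap'): needs 2 value(s) but depth is 1 — STACK UNDERFLOW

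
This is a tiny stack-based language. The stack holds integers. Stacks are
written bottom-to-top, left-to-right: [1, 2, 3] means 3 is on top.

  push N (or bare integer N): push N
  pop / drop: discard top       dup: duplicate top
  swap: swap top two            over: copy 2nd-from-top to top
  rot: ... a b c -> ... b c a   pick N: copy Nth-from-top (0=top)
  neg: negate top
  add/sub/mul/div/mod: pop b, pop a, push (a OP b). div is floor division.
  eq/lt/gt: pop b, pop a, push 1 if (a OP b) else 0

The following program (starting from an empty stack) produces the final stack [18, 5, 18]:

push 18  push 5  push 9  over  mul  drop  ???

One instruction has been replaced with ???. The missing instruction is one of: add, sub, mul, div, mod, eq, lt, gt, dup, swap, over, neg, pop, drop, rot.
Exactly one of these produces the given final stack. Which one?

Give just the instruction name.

Stack before ???: [18, 5]
Stack after ???:  [18, 5, 18]
The instruction that transforms [18, 5] -> [18, 5, 18] is: over

Answer: over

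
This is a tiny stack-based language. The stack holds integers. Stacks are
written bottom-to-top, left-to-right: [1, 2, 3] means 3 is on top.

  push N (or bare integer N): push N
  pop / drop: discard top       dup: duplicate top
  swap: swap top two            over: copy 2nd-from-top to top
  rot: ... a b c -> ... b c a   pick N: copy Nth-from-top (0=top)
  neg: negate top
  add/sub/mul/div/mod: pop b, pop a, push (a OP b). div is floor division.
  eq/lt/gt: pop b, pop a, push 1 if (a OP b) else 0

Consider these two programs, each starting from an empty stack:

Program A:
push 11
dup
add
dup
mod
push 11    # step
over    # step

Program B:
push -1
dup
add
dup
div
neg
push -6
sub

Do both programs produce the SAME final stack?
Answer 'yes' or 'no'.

Program A trace:
  After 'push 11': [11]
  After 'dup': [11, 11]
  After 'add': [22]
  After 'dup': [22, 22]
  After 'mod': [0]
  After 'push 11': [0, 11]
  After 'over': [0, 11, 0]
Program A final stack: [0, 11, 0]

Program B trace:
  After 'push -1': [-1]
  After 'dup': [-1, -1]
  After 'add': [-2]
  After 'dup': [-2, -2]
  After 'div': [1]
  After 'neg': [-1]
  After 'push -6': [-1, -6]
  After 'sub': [5]
Program B final stack: [5]
Same: no

Answer: no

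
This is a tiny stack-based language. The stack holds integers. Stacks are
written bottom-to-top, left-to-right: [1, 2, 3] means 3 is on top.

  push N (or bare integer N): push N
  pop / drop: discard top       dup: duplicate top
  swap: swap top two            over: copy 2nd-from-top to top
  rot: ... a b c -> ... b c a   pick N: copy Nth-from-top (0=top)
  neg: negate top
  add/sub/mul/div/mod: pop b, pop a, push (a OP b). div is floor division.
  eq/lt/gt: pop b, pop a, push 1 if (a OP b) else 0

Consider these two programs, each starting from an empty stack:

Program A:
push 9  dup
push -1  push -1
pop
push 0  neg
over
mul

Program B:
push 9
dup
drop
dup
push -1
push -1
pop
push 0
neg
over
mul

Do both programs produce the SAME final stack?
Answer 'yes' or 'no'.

Program A trace:
  After 'push 9': [9]
  After 'dup': [9, 9]
  After 'push -1': [9, 9, -1]
  After 'push -1': [9, 9, -1, -1]
  After 'pop': [9, 9, -1]
  After 'push 0': [9, 9, -1, 0]
  After 'neg': [9, 9, -1, 0]
  After 'over': [9, 9, -1, 0, -1]
  After 'mul': [9, 9, -1, 0]
Program A final stack: [9, 9, -1, 0]

Program B trace:
  After 'push 9': [9]
  After 'dup': [9, 9]
  After 'drop': [9]
  After 'dup': [9, 9]
  After 'push -1': [9, 9, -1]
  After 'push -1': [9, 9, -1, -1]
  After 'pop': [9, 9, -1]
  After 'push 0': [9, 9, -1, 0]
  After 'neg': [9, 9, -1, 0]
  After 'over': [9, 9, -1, 0, -1]
  After 'mul': [9, 9, -1, 0]
Program B final stack: [9, 9, -1, 0]
Same: yes

Answer: yes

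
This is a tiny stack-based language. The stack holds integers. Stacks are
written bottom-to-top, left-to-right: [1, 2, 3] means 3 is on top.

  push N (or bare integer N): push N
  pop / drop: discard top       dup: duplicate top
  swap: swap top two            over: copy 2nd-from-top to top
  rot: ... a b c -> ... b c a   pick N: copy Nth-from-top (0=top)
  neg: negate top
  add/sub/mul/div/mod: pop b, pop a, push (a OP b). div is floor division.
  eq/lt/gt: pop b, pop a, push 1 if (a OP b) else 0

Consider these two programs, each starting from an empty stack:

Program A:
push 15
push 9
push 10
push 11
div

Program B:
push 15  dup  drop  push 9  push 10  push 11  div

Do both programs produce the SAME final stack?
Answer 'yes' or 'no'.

Program A trace:
  After 'push 15': [15]
  After 'push 9': [15, 9]
  After 'push 10': [15, 9, 10]
  After 'push 11': [15, 9, 10, 11]
  After 'div': [15, 9, 0]
Program A final stack: [15, 9, 0]

Program B trace:
  After 'push 15': [15]
  After 'dup': [15, 15]
  After 'drop': [15]
  After 'push 9': [15, 9]
  After 'push 10': [15, 9, 10]
  After 'push 11': [15, 9, 10, 11]
  After 'div': [15, 9, 0]
Program B final stack: [15, 9, 0]
Same: yes

Answer: yes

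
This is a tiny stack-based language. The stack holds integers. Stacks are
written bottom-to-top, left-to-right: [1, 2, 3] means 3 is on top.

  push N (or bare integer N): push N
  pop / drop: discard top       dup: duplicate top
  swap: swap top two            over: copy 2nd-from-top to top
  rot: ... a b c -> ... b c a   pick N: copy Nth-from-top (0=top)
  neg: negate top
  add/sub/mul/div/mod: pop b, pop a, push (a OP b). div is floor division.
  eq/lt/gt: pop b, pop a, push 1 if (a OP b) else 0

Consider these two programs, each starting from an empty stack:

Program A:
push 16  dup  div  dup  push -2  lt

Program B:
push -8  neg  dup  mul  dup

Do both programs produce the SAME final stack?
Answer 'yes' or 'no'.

Answer: no

Derivation:
Program A trace:
  After 'push 16': [16]
  After 'dup': [16, 16]
  After 'div': [1]
  After 'dup': [1, 1]
  After 'push -2': [1, 1, -2]
  After 'lt': [1, 0]
Program A final stack: [1, 0]

Program B trace:
  After 'push -8': [-8]
  After 'neg': [8]
  After 'dup': [8, 8]
  After 'mul': [64]
  After 'dup': [64, 64]
Program B final stack: [64, 64]
Same: no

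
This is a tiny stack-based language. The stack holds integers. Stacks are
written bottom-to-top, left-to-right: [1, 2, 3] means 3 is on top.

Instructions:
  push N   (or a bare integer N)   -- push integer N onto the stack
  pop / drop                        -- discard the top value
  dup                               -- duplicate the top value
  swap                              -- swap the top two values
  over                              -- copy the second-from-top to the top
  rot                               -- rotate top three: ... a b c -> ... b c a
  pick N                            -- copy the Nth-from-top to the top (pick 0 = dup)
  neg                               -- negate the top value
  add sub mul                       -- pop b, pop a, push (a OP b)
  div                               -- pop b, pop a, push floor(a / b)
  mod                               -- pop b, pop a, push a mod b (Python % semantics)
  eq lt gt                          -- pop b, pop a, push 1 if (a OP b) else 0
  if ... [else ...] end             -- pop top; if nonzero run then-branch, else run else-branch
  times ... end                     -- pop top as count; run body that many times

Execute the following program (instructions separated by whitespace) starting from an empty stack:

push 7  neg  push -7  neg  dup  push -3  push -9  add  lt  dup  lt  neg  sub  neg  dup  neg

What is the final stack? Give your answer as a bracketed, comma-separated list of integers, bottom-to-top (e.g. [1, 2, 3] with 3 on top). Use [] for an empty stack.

Answer: [-7, -7, 7]

Derivation:
After 'push 7': [7]
After 'neg': [-7]
After 'push -7': [-7, -7]
After 'neg': [-7, 7]
After 'dup': [-7, 7, 7]
After 'push -3': [-7, 7, 7, -3]
After 'push -9': [-7, 7, 7, -3, -9]
After 'add': [-7, 7, 7, -12]
After 'lt': [-7, 7, 0]
After 'dup': [-7, 7, 0, 0]
After 'lt': [-7, 7, 0]
After 'neg': [-7, 7, 0]
After 'sub': [-7, 7]
After 'neg': [-7, -7]
After 'dup': [-7, -7, -7]
After 'neg': [-7, -7, 7]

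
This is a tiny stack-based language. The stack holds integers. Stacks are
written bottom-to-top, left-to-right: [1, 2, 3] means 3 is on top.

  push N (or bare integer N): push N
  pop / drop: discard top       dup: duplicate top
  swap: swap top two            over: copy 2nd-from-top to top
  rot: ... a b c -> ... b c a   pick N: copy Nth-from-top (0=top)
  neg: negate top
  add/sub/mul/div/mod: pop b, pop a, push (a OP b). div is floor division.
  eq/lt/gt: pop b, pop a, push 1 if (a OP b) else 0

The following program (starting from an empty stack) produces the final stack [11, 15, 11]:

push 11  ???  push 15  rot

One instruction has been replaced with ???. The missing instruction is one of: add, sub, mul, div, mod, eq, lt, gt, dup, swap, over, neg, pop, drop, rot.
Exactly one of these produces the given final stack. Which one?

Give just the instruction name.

Answer: dup

Derivation:
Stack before ???: [11]
Stack after ???:  [11, 11]
The instruction that transforms [11] -> [11, 11] is: dup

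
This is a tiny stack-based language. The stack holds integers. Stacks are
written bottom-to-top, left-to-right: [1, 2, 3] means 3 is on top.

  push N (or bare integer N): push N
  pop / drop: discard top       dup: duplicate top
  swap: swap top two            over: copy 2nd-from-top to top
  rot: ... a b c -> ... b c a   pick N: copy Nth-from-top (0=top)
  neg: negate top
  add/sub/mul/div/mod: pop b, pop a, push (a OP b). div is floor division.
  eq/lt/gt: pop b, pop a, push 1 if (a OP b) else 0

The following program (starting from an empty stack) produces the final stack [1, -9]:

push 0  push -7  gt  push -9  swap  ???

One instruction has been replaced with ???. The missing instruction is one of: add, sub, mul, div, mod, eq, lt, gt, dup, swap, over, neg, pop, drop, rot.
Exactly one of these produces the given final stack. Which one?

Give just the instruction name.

Stack before ???: [-9, 1]
Stack after ???:  [1, -9]
The instruction that transforms [-9, 1] -> [1, -9] is: swap

Answer: swap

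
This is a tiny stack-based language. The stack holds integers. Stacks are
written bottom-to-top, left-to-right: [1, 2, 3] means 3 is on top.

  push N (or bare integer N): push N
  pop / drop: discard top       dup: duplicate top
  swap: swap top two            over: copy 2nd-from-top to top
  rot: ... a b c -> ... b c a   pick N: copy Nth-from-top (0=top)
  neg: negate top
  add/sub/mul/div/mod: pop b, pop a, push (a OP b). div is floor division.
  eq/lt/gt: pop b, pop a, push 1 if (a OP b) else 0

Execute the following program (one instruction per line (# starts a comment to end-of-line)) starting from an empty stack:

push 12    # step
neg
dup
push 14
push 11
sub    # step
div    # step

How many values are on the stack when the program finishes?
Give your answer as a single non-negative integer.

After 'push 12': stack = [12] (depth 1)
After 'neg': stack = [-12] (depth 1)
After 'dup': stack = [-12, -12] (depth 2)
After 'push 14': stack = [-12, -12, 14] (depth 3)
After 'push 11': stack = [-12, -12, 14, 11] (depth 4)
After 'sub': stack = [-12, -12, 3] (depth 3)
After 'div': stack = [-12, -4] (depth 2)

Answer: 2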